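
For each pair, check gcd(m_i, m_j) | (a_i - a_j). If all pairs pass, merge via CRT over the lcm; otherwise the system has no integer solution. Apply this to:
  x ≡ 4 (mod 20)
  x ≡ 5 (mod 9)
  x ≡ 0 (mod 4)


Moduli 20, 9, 4 are not pairwise coprime, so CRT works modulo lcm(m_i) when all pairwise compatibility conditions hold.
Pairwise compatibility: gcd(m_i, m_j) must divide a_i - a_j for every pair.
Merge one congruence at a time:
  Start: x ≡ 4 (mod 20).
  Combine with x ≡ 5 (mod 9): gcd(20, 9) = 1; 5 - 4 = 1, which IS divisible by 1, so compatible.
    Write x = 4 + 20·t and substitute into x ≡ 5 (mod 9): 20·t ≡ 5 − 4 = 1 (mod 9).
    Reduce coefficients mod 9: 2·t ≡ 1 (mod 9).
    The inverse of 2 mod 9 is 5 (since 2·5 = 10 = 1·9 + 1), so t ≡ 5·1 = 5 ≡ 5 (mod 9).
    Then x = 4 + 20·5 = 104, valid modulo lcm(20, 9) = 180: x ≡ 104 (mod 180).
  Combine with x ≡ 0 (mod 4): gcd(180, 4) = 4; 0 - 104 = -104, which IS divisible by 4, so compatible.
    Write x = 104 + 180·t and substitute into x ≡ 0 (mod 4): 180·t ≡ 0 − 104 = -104 (mod 4).
    Divide the congruence (and modulus) by g = 4: 45·t ≡ -26 (mod 1).
    Modulo 1 every t works; take t = 0.
    Then x = 104 + 180·0 = 104, valid modulo lcm(180, 4) = 180: x ≡ 104 (mod 180).
Verify: 104 mod 20 = 4, 104 mod 9 = 5, 104 mod 4 = 0.

x ≡ 104 (mod 180).


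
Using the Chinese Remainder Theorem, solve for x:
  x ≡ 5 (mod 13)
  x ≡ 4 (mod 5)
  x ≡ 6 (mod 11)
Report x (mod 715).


Moduli 13, 5, 11 are pairwise coprime; by CRT there is a unique solution modulo M = 13 · 5 · 11 = 715.
Solve pairwise, accumulating the modulus:
  Start with x ≡ 5 (mod 13).
  Combine with x ≡ 4 (mod 5): since gcd(13, 5) = 1, we get a unique residue mod 65.
    Write x = 5 + 13·t and substitute into x ≡ 4 (mod 5): 13·t ≡ 4 − 5 = -1 (mod 5).
    Reduce coefficients mod 5: 3·t ≡ 4 (mod 5).
    The inverse of 3 mod 5 is 2 (since 3·2 = 6 = 1·5 + 1), so t ≡ 2·4 = 8 ≡ 3 (mod 5).
    Then x = 5 + 13·3 = 44, valid modulo lcm(13, 5) = 65: x ≡ 44 (mod 65).
  Combine with x ≡ 6 (mod 11): since gcd(65, 11) = 1, we get a unique residue mod 715.
    Write x = 44 + 65·t and substitute into x ≡ 6 (mod 11): 65·t ≡ 6 − 44 = -38 (mod 11).
    Reduce coefficients mod 11: 10·t ≡ 6 (mod 11).
    The inverse of 10 mod 11 is 10 (since 10·10 = 100 = 9·11 + 1), so t ≡ 10·6 = 60 ≡ 5 (mod 11).
    Then x = 44 + 65·5 = 369, valid modulo lcm(65, 11) = 715: x ≡ 369 (mod 715).
Verify: 369 mod 13 = 5 ✓, 369 mod 5 = 4 ✓, 369 mod 11 = 6 ✓.

x ≡ 369 (mod 715).


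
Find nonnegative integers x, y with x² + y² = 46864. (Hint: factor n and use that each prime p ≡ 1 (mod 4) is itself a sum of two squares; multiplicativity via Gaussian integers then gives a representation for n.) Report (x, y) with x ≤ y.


Step 1: Factor n = 46864 = 2^4 · 29 · 101.
Step 2: Check the mod-4 condition on each prime factor: 2 = 2 (special); 29 ≡ 1 (mod 4), exponent 1; 101 ≡ 1 (mod 4), exponent 1.
All primes ≡ 3 (mod 4) appear to even exponent (or don't appear), so by the two-squares theorem n IS expressible as a sum of two squares.
Step 3: Build a representation. Group n = k² · m with k = 4 and m = 29 · 101 = 2929 (a product of primes ≡ 1 (mod 4)); a representation of m scales to one of n via (k·x)² + (k·y)² = k²(x² + y²). Each prime p ≡ 1 (mod 4) is itself a sum of two squares; find a² by testing p − a² for a perfect square:
  29: 29 − 1² = 28, 29 − 2² = 25 = 5² ⇒ 29 = 2² + 5².
  101: 101 − 1² = 100 = 10² ⇒ 101 = 1² + 10².
  Combine using the Brahmagupta–Fibonacci identity (a² + b²)(c² + d²) = (ac − bd)² + (ad + bc)² = (ac + bd)² + (ad − bc)²:
  29 · 101 = 2929: from (2² + 5²)(1² + 10²), take (2·1 − 5·10, 2·10 + 5·1) = (2 − 50, 20 + 5) = (-48, 25); dropping signs (only squares matter) gives (48, 25); check 48² + 25² = 2304 + 625 = 2929 ✓.
  Scale by k = 4: (4·48, 4·25) = (192, 100).
Step 4: Order so x ≤ y and verify: 100² + 192² = 10000 + 36864 = 46864 = n. ✓

n = 46864 = 100² + 192² (one valid representation with x ≤ y).


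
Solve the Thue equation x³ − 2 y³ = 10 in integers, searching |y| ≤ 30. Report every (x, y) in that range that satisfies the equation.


The equation is x³ - 2y³ = 10. For fixed y, x³ = 2·y³ + 10, so a solution requires the RHS to be a perfect cube.
Strategy: iterate y from -30 to 30, compute RHS = 2·y³ + 10, and check whether it is a (positive or negative) perfect cube.
Check small values of y:
  y = 0: RHS = 10 is not a perfect cube.
  y = 1: RHS = 12 is not a perfect cube.
  y = -1: RHS = 8 = (2)³ ⇒ x = 2 works.
  y = 2: RHS = 26 is not a perfect cube.
  y = -2: RHS = -6 is not a perfect cube.
  y = 3: RHS = 64 = (4)³ ⇒ x = 4 works.
  y = -3: RHS = -44 is not a perfect cube.
Continuing the search up to |y| = 30 finds no further solutions beyond those listed.
Collected solutions: (2, -1), (4, 3).

Solutions (with |y| ≤ 30): (2, -1), (4, 3).


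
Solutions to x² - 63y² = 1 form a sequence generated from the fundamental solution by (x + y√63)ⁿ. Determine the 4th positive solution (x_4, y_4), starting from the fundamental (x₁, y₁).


Step 1: Find the fundamental solution (x₁, y₁) of x² - 63y² = 1.
  Expand √63 as a continued fraction. a₀ = ⌊√63⌋ = 7; iterate m_{k+1} = d_k·a_k − m_k, d_{k+1} = (63 − m_{k+1}²)/d_k, a_{k+1} = ⌊(a₀ + m_{k+1})/d_{k+1}⌋ (starting m₀ = 0, d₀ = 1), with convergents p_k = a_k·p_{k-1} + p_{k-2}, q_k = a_k·q_{k-1} + q_{k-2} (p₋₁ = 1, q₋₁ = 0):
  k = 0: a₀ = 7; p₀/q₀ = 7/1; p₀² − 63·q₀² = 49 − 63 = -14.
  k = 1: m = 7, d = 14, a = ⌊(7 + 7)/14⌋ = 1; p/q = (1·7 + 1)/(1·1 + 0) = 8/1; p² − 63·q² = 64 − 63 = 1.
  The first convergent with p² − 63·q² = 1 gives the fundamental solution (x₁, y₁) = (8, 1).
Step 2: Apply the recurrence (x_{n+1}, y_{n+1}) = (x₁x_n + 63y₁y_n, x₁y_n + y₁x_n) repeatedly.
  From (x_1, y_1) = (8, 1): x_2 = 8·8 + 63·1·1 = 127; y_2 = 8·1 + 1·8 = 16.
  From (x_2, y_2) = (127, 16): x_3 = 8·127 + 63·1·16 = 2024; y_3 = 8·16 + 1·127 = 255.
  From (x_3, y_3) = (2024, 255): x_4 = 8·2024 + 63·1·255 = 32257; y_4 = 8·255 + 1·2024 = 4064.
Step 3: Verify x_4² - 63·y_4² = 1040514049 - 1040514048 = 1 (should be 1). ✓

(x_1, y_1) = (8, 1); (x_4, y_4) = (32257, 4064).


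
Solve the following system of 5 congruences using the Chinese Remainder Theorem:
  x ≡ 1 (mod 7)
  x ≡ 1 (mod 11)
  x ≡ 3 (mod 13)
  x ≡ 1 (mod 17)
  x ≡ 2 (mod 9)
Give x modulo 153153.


Product of moduli M = 7 · 11 · 13 · 17 · 9 = 153153.
Merge one congruence at a time:
  Start: x ≡ 1 (mod 7).
  Combine with x ≡ 1 (mod 11); new modulus lcm = 77.
    Write x = 1 + 7·t and substitute into x ≡ 1 (mod 11): 7·t ≡ 1 − 1 = 0 (mod 11).
    The inverse of 7 mod 11 is 8 (since 7·8 = 56 = 5·11 + 1), so t ≡ 8·0 = 0 ≡ 0 (mod 11).
    Then x = 1 + 7·0 = 1, valid modulo lcm(7, 11) = 77: x ≡ 1 (mod 77).
  Combine with x ≡ 3 (mod 13); new modulus lcm = 1001.
    Write x = 1 + 77·t and substitute into x ≡ 3 (mod 13): 77·t ≡ 3 − 1 = 2 (mod 13).
    Reduce coefficients mod 13: 12·t ≡ 2 (mod 13).
    The inverse of 12 mod 13 is 12 (since 12·12 = 144 = 11·13 + 1), so t ≡ 12·2 = 24 ≡ 11 (mod 13).
    Then x = 1 + 77·11 = 848, valid modulo lcm(77, 13) = 1001: x ≡ 848 (mod 1001).
  Combine with x ≡ 1 (mod 17); new modulus lcm = 17017.
    Write x = 848 + 1001·t and substitute into x ≡ 1 (mod 17): 1001·t ≡ 1 − 848 = -847 (mod 17).
    Reduce coefficients mod 17: 15·t ≡ 3 (mod 17).
    The inverse of 15 mod 17 is 8 (since 15·8 = 120 = 7·17 + 1), so t ≡ 8·3 = 24 ≡ 7 (mod 17).
    Then x = 848 + 1001·7 = 7855, valid modulo lcm(1001, 17) = 17017: x ≡ 7855 (mod 17017).
  Combine with x ≡ 2 (mod 9); new modulus lcm = 153153.
    Write x = 7855 + 17017·t and substitute into x ≡ 2 (mod 9): 17017·t ≡ 2 − 7855 = -7853 (mod 9).
    Reduce coefficients mod 9: 7·t ≡ 4 (mod 9).
    The inverse of 7 mod 9 is 4 (since 7·4 = 28 = 3·9 + 1), so t ≡ 4·4 = 16 ≡ 7 (mod 9).
    Then x = 7855 + 17017·7 = 126974, valid modulo lcm(17017, 9) = 153153: x ≡ 126974 (mod 153153).
Verify against each original: 126974 mod 7 = 1, 126974 mod 11 = 1, 126974 mod 13 = 3, 126974 mod 17 = 1, 126974 mod 9 = 2.

x ≡ 126974 (mod 153153).


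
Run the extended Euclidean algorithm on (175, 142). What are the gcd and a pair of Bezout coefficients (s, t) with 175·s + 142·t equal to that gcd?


Euclidean algorithm on (175, 142) — divide until remainder is 0:
  175 = 1 · 142 + 33
  142 = 4 · 33 + 10
  33 = 3 · 10 + 3
  10 = 3 · 3 + 1
  3 = 3 · 1 + 0
gcd(175, 142) = 1.
Track Bezout coefficients alongside the remainders: start with r₀ = 175 = a·1 + b·0 (s = 1, t = 0) and r₁ = 142 = a·0 + b·1 (s = 0, t = 1); each new remainder r_{k+1} = r_{k-1} − q_k·r_k inherits s_{k+1} = s_{k-1} − q_k·s_k, t_{k+1} = t_{k-1} − q_k·t_k, so r_k = a·s_k + b·t_k at every step:
  q = 1: r = 33, s = 1 − 1·0 = 1, t = 0 − 1·1 = -1  (check: 175·1 + 142·(-1) = 33)
  q = 4: r = 10, s = 0 − 4·1 = -4, t = 1 − 4·(-1) = 5  (check: 175·(-4) + 142·5 = 10)
  q = 3: r = 3, s = 1 − 3·(-4) = 13, t = -1 − 3·5 = -16  (check: 175·13 + 142·(-16) = 3)
  q = 3: r = 1, s = -4 − 3·13 = -43, t = 5 − 3·(-16) = 53  (check: 175·(-43) + 142·53 = 1)
The row with r = 1 (the gcd) gives the Bezout coefficients s = -43, t = 53.
Result: 175 · (-43) + 142 · (53) = 1.

gcd(175, 142) = 1; s = -43, t = 53 (check: 175·(-43) + 142·53 = 1).


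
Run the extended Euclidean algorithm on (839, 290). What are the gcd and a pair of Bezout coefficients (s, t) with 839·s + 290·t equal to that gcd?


Euclidean algorithm on (839, 290) — divide until remainder is 0:
  839 = 2 · 290 + 259
  290 = 1 · 259 + 31
  259 = 8 · 31 + 11
  31 = 2 · 11 + 9
  11 = 1 · 9 + 2
  9 = 4 · 2 + 1
  2 = 2 · 1 + 0
gcd(839, 290) = 1.
Track Bezout coefficients alongside the remainders: start with r₀ = 839 = a·1 + b·0 (s = 1, t = 0) and r₁ = 290 = a·0 + b·1 (s = 0, t = 1); each new remainder r_{k+1} = r_{k-1} − q_k·r_k inherits s_{k+1} = s_{k-1} − q_k·s_k, t_{k+1} = t_{k-1} − q_k·t_k, so r_k = a·s_k + b·t_k at every step:
  q = 2: r = 259, s = 1 − 2·0 = 1, t = 0 − 2·1 = -2  (check: 839·1 + 290·(-2) = 259)
  q = 1: r = 31, s = 0 − 1·1 = -1, t = 1 − 1·(-2) = 3  (check: 839·(-1) + 290·3 = 31)
  q = 8: r = 11, s = 1 − 8·(-1) = 9, t = -2 − 8·3 = -26  (check: 839·9 + 290·(-26) = 11)
  q = 2: r = 9, s = -1 − 2·9 = -19, t = 3 − 2·(-26) = 55  (check: 839·(-19) + 290·55 = 9)
  q = 1: r = 2, s = 9 − 1·(-19) = 28, t = -26 − 1·55 = -81  (check: 839·28 + 290·(-81) = 2)
  q = 4: r = 1, s = -19 − 4·28 = -131, t = 55 − 4·(-81) = 379  (check: 839·(-131) + 290·379 = 1)
The row with r = 1 (the gcd) gives the Bezout coefficients s = -131, t = 379.
Result: 839 · (-131) + 290 · (379) = 1.

gcd(839, 290) = 1; s = -131, t = 379 (check: 839·(-131) + 290·379 = 1).


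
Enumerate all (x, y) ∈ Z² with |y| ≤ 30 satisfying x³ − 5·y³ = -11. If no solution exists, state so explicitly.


The equation is x³ - 5y³ = -11. For fixed y, x³ = 5·y³ − 11, so a solution requires the RHS to be a perfect cube.
Strategy: iterate y from -30 to 30, compute RHS = 5·y³ − 11, and check whether it is a (positive or negative) perfect cube.
Check small values of y:
  y = 0: RHS = -11 is not a perfect cube.
  y = 1: RHS = -6 is not a perfect cube.
  y = -1: RHS = -16 is not a perfect cube.
  y = 2: RHS = 29 is not a perfect cube.
  y = -2: RHS = -51 is not a perfect cube.
  y = 3: RHS = 124 is not a perfect cube.
  y = -3: RHS = -146 is not a perfect cube.
Continuing the search up to |y| = 30 finds no solutions either.
No (x, y) in the scanned range satisfies the equation.

No integer solutions with |y| ≤ 30.


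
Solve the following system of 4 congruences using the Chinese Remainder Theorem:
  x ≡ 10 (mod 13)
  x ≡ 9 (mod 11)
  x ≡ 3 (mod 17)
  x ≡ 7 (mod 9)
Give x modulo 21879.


Product of moduli M = 13 · 11 · 17 · 9 = 21879.
Merge one congruence at a time:
  Start: x ≡ 10 (mod 13).
  Combine with x ≡ 9 (mod 11); new modulus lcm = 143.
    Write x = 10 + 13·t and substitute into x ≡ 9 (mod 11): 13·t ≡ 9 − 10 = -1 (mod 11).
    Reduce coefficients mod 11: 2·t ≡ 10 (mod 11).
    The inverse of 2 mod 11 is 6 (since 2·6 = 12 = 1·11 + 1), so t ≡ 6·10 = 60 ≡ 5 (mod 11).
    Then x = 10 + 13·5 = 75, valid modulo lcm(13, 11) = 143: x ≡ 75 (mod 143).
  Combine with x ≡ 3 (mod 17); new modulus lcm = 2431.
    Write x = 75 + 143·t and substitute into x ≡ 3 (mod 17): 143·t ≡ 3 − 75 = -72 (mod 17).
    Reduce coefficients mod 17: 7·t ≡ 13 (mod 17).
    The inverse of 7 mod 17 is 5 (since 7·5 = 35 = 2·17 + 1), so t ≡ 5·13 = 65 ≡ 14 (mod 17).
    Then x = 75 + 143·14 = 2077, valid modulo lcm(143, 17) = 2431: x ≡ 2077 (mod 2431).
  Combine with x ≡ 7 (mod 9); new modulus lcm = 21879.
    Write x = 2077 + 2431·t and substitute into x ≡ 7 (mod 9): 2431·t ≡ 7 − 2077 = -2070 (mod 9).
    Reduce coefficients mod 9: 1·t ≡ 0 (mod 9).
    So t ≡ 0 (mod 9).
    Then x = 2077 + 2431·0 = 2077, valid modulo lcm(2431, 9) = 21879: x ≡ 2077 (mod 21879).
Verify against each original: 2077 mod 13 = 10, 2077 mod 11 = 9, 2077 mod 17 = 3, 2077 mod 9 = 7.

x ≡ 2077 (mod 21879).


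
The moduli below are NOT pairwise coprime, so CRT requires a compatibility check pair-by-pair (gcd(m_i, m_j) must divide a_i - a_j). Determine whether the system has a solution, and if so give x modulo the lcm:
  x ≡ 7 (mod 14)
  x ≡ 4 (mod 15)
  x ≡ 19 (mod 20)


Moduli 14, 15, 20 are not pairwise coprime, so CRT works modulo lcm(m_i) when all pairwise compatibility conditions hold.
Pairwise compatibility: gcd(m_i, m_j) must divide a_i - a_j for every pair.
Merge one congruence at a time:
  Start: x ≡ 7 (mod 14).
  Combine with x ≡ 4 (mod 15): gcd(14, 15) = 1; 4 - 7 = -3, which IS divisible by 1, so compatible.
    Write x = 7 + 14·t and substitute into x ≡ 4 (mod 15): 14·t ≡ 4 − 7 = -3 (mod 15).
    Reduce coefficients mod 15: 14·t ≡ 12 (mod 15).
    The inverse of 14 mod 15 is 14 (since 14·14 = 196 = 13·15 + 1), so t ≡ 14·12 = 168 ≡ 3 (mod 15).
    Then x = 7 + 14·3 = 49, valid modulo lcm(14, 15) = 210: x ≡ 49 (mod 210).
  Combine with x ≡ 19 (mod 20): gcd(210, 20) = 10; 19 - 49 = -30, which IS divisible by 10, so compatible.
    Write x = 49 + 210·t and substitute into x ≡ 19 (mod 20): 210·t ≡ 19 − 49 = -30 (mod 20).
    Divide the congruence (and modulus) by g = 10: 21·t ≡ -3 (mod 2).
    Reduce coefficients mod 2: 1·t ≡ 1 (mod 2).
    So t ≡ 1 (mod 2).
    Then x = 49 + 210·1 = 259, valid modulo lcm(210, 20) = 420: x ≡ 259 (mod 420).
Verify: 259 mod 14 = 7, 259 mod 15 = 4, 259 mod 20 = 19.

x ≡ 259 (mod 420).


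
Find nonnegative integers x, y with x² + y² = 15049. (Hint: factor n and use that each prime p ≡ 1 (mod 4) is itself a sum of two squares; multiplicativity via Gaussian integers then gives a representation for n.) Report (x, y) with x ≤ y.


Step 1: Factor n = 15049 = 101 · 149.
Step 2: Check the mod-4 condition on each prime factor: 101 ≡ 1 (mod 4), exponent 1; 149 ≡ 1 (mod 4), exponent 1.
All primes ≡ 3 (mod 4) appear to even exponent (or don't appear), so by the two-squares theorem n IS expressible as a sum of two squares.
Step 3: Build a representation. Here n = 101 · 149 is a product of primes ≡ 1 (mod 4). Each prime p ≡ 1 (mod 4) is itself a sum of two squares; find a² by testing p − a² for a perfect square:
  101: 101 − 1² = 100 = 10² ⇒ 101 = 1² + 10².
  149: 149 − 1² = 148, 149 − 2² = 145, 149 − 3² = 140, 149 − 4² = 133, 149 − 5² = 124, 149 − 6² = 113, 149 − 7² = 100 = 10² ⇒ 149 = 7² + 10².
  Combine using the Brahmagupta–Fibonacci identity (a² + b²)(c² + d²) = (ac − bd)² + (ad + bc)² = (ac + bd)² + (ad − bc)²:
  101 · 149 = 15049: from (1² + 10²)(7² + 10²), take (1·7 − 10·10, 1·10 + 10·7) = (7 − 100, 10 + 70) = (-93, 80); dropping signs (only squares matter) gives (93, 80); check 93² + 80² = 8649 + 6400 = 15049 ✓.
Step 4: Order so x ≤ y and verify: 80² + 93² = 6400 + 8649 = 15049 = n. ✓

n = 15049 = 80² + 93² (one valid representation with x ≤ y).


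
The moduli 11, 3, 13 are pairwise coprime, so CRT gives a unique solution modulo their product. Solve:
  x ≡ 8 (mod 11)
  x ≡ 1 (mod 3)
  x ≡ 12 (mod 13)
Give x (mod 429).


Moduli 11, 3, 13 are pairwise coprime; by CRT there is a unique solution modulo M = 11 · 3 · 13 = 429.
Solve pairwise, accumulating the modulus:
  Start with x ≡ 8 (mod 11).
  Combine with x ≡ 1 (mod 3): since gcd(11, 3) = 1, we get a unique residue mod 33.
    Write x = 8 + 11·t and substitute into x ≡ 1 (mod 3): 11·t ≡ 1 − 8 = -7 (mod 3).
    Reduce coefficients mod 3: 2·t ≡ 2 (mod 3).
    The inverse of 2 mod 3 is 2 (since 2·2 = 4 = 1·3 + 1), so t ≡ 2·2 = 4 ≡ 1 (mod 3).
    Then x = 8 + 11·1 = 19, valid modulo lcm(11, 3) = 33: x ≡ 19 (mod 33).
  Combine with x ≡ 12 (mod 13): since gcd(33, 13) = 1, we get a unique residue mod 429.
    Write x = 19 + 33·t and substitute into x ≡ 12 (mod 13): 33·t ≡ 12 − 19 = -7 (mod 13).
    Reduce coefficients mod 13: 7·t ≡ 6 (mod 13).
    The inverse of 7 mod 13 is 2 (since 7·2 = 14 = 1·13 + 1), so t ≡ 2·6 = 12 ≡ 12 (mod 13).
    Then x = 19 + 33·12 = 415, valid modulo lcm(33, 13) = 429: x ≡ 415 (mod 429).
Verify: 415 mod 11 = 8 ✓, 415 mod 3 = 1 ✓, 415 mod 13 = 12 ✓.

x ≡ 415 (mod 429).


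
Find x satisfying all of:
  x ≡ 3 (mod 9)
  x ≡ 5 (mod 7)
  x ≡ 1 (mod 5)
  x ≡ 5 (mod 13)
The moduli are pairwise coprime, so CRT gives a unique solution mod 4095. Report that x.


Product of moduli M = 9 · 7 · 5 · 13 = 4095.
Merge one congruence at a time:
  Start: x ≡ 3 (mod 9).
  Combine with x ≡ 5 (mod 7); new modulus lcm = 63.
    Write x = 3 + 9·t and substitute into x ≡ 5 (mod 7): 9·t ≡ 5 − 3 = 2 (mod 7).
    Reduce coefficients mod 7: 2·t ≡ 2 (mod 7).
    The inverse of 2 mod 7 is 4 (since 2·4 = 8 = 1·7 + 1), so t ≡ 4·2 = 8 ≡ 1 (mod 7).
    Then x = 3 + 9·1 = 12, valid modulo lcm(9, 7) = 63: x ≡ 12 (mod 63).
  Combine with x ≡ 1 (mod 5); new modulus lcm = 315.
    Write x = 12 + 63·t and substitute into x ≡ 1 (mod 5): 63·t ≡ 1 − 12 = -11 (mod 5).
    Reduce coefficients mod 5: 3·t ≡ 4 (mod 5).
    The inverse of 3 mod 5 is 2 (since 3·2 = 6 = 1·5 + 1), so t ≡ 2·4 = 8 ≡ 3 (mod 5).
    Then x = 12 + 63·3 = 201, valid modulo lcm(63, 5) = 315: x ≡ 201 (mod 315).
  Combine with x ≡ 5 (mod 13); new modulus lcm = 4095.
    Write x = 201 + 315·t and substitute into x ≡ 5 (mod 13): 315·t ≡ 5 − 201 = -196 (mod 13).
    Reduce coefficients mod 13: 3·t ≡ 12 (mod 13).
    The inverse of 3 mod 13 is 9 (since 3·9 = 27 = 2·13 + 1), so t ≡ 9·12 = 108 ≡ 4 (mod 13).
    Then x = 201 + 315·4 = 1461, valid modulo lcm(315, 13) = 4095: x ≡ 1461 (mod 4095).
Verify against each original: 1461 mod 9 = 3, 1461 mod 7 = 5, 1461 mod 5 = 1, 1461 mod 13 = 5.

x ≡ 1461 (mod 4095).


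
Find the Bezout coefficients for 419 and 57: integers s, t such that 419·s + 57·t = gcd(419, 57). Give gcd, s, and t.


Euclidean algorithm on (419, 57) — divide until remainder is 0:
  419 = 7 · 57 + 20
  57 = 2 · 20 + 17
  20 = 1 · 17 + 3
  17 = 5 · 3 + 2
  3 = 1 · 2 + 1
  2 = 2 · 1 + 0
gcd(419, 57) = 1.
Track Bezout coefficients alongside the remainders: start with r₀ = 419 = a·1 + b·0 (s = 1, t = 0) and r₁ = 57 = a·0 + b·1 (s = 0, t = 1); each new remainder r_{k+1} = r_{k-1} − q_k·r_k inherits s_{k+1} = s_{k-1} − q_k·s_k, t_{k+1} = t_{k-1} − q_k·t_k, so r_k = a·s_k + b·t_k at every step:
  q = 7: r = 20, s = 1 − 7·0 = 1, t = 0 − 7·1 = -7  (check: 419·1 + 57·(-7) = 20)
  q = 2: r = 17, s = 0 − 2·1 = -2, t = 1 − 2·(-7) = 15  (check: 419·(-2) + 57·15 = 17)
  q = 1: r = 3, s = 1 − 1·(-2) = 3, t = -7 − 1·15 = -22  (check: 419·3 + 57·(-22) = 3)
  q = 5: r = 2, s = -2 − 5·3 = -17, t = 15 − 5·(-22) = 125  (check: 419·(-17) + 57·125 = 2)
  q = 1: r = 1, s = 3 − 1·(-17) = 20, t = -22 − 1·125 = -147  (check: 419·20 + 57·(-147) = 1)
The row with r = 1 (the gcd) gives the Bezout coefficients s = 20, t = -147.
Result: 419 · (20) + 57 · (-147) = 1.

gcd(419, 57) = 1; s = 20, t = -147 (check: 419·20 + 57·(-147) = 1).


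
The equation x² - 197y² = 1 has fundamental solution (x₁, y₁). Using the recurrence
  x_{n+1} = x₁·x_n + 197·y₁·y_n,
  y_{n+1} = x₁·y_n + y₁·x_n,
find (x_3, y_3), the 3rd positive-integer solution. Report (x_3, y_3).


Step 1: Find the fundamental solution (x₁, y₁) of x² - 197y² = 1.
  Expand √197 as a continued fraction. a₀ = ⌊√197⌋ = 14; iterate m_{k+1} = d_k·a_k − m_k, d_{k+1} = (197 − m_{k+1}²)/d_k, a_{k+1} = ⌊(a₀ + m_{k+1})/d_{k+1}⌋ (starting m₀ = 0, d₀ = 1), with convergents p_k = a_k·p_{k-1} + p_{k-2}, q_k = a_k·q_{k-1} + q_{k-2} (p₋₁ = 1, q₋₁ = 0):
  k = 0: a₀ = 14; p₀/q₀ = 14/1; p₀² − 197·q₀² = 196 − 197 = -1.
  k = 1: m = 14, d = 1, a = ⌊(14 + 14)/1⌋ = 28; p/q = (28·14 + 1)/(28·1 + 0) = 393/28; p² − 197·q² = 154449 − 154448 = 1.
  The first convergent with p² − 197·q² = 1 gives the fundamental solution (x₁, y₁) = (393, 28).
Step 2: Apply the recurrence (x_{n+1}, y_{n+1}) = (x₁x_n + 197y₁y_n, x₁y_n + y₁x_n) repeatedly.
  From (x_1, y_1) = (393, 28): x_2 = 393·393 + 197·28·28 = 308897; y_2 = 393·28 + 28·393 = 22008.
  From (x_2, y_2) = (308897, 22008): x_3 = 393·308897 + 197·28·22008 = 242792649; y_3 = 393·22008 + 28·308897 = 17298260.
Step 3: Verify x_3² - 197·y_3² = 58948270408437201 - 58948270408437200 = 1 (should be 1). ✓

(x_1, y_1) = (393, 28); (x_3, y_3) = (242792649, 17298260).


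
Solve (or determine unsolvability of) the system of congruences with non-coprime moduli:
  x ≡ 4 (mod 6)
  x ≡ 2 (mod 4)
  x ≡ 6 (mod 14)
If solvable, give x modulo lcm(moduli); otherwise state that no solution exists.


Moduli 6, 4, 14 are not pairwise coprime, so CRT works modulo lcm(m_i) when all pairwise compatibility conditions hold.
Pairwise compatibility: gcd(m_i, m_j) must divide a_i - a_j for every pair.
Merge one congruence at a time:
  Start: x ≡ 4 (mod 6).
  Combine with x ≡ 2 (mod 4): gcd(6, 4) = 2; 2 - 4 = -2, which IS divisible by 2, so compatible.
    Write x = 4 + 6·t and substitute into x ≡ 2 (mod 4): 6·t ≡ 2 − 4 = -2 (mod 4).
    Divide the congruence (and modulus) by g = 2: 3·t ≡ -1 (mod 2).
    Reduce coefficients mod 2: 1·t ≡ 1 (mod 2).
    So t ≡ 1 (mod 2).
    Then x = 4 + 6·1 = 10, valid modulo lcm(6, 4) = 12: x ≡ 10 (mod 12).
  Combine with x ≡ 6 (mod 14): gcd(12, 14) = 2; 6 - 10 = -4, which IS divisible by 2, so compatible.
    Write x = 10 + 12·t and substitute into x ≡ 6 (mod 14): 12·t ≡ 6 − 10 = -4 (mod 14).
    Divide the congruence (and modulus) by g = 2: 6·t ≡ -2 (mod 7).
    Reduce coefficients mod 7: 6·t ≡ 5 (mod 7).
    The inverse of 6 mod 7 is 6 (since 6·6 = 36 = 5·7 + 1), so t ≡ 6·5 = 30 ≡ 2 (mod 7).
    Then x = 10 + 12·2 = 34, valid modulo lcm(12, 14) = 84: x ≡ 34 (mod 84).
Verify: 34 mod 6 = 4, 34 mod 4 = 2, 34 mod 14 = 6.

x ≡ 34 (mod 84).


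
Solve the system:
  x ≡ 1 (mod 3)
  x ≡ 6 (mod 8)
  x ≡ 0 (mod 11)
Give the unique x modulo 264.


Moduli 3, 8, 11 are pairwise coprime; by CRT there is a unique solution modulo M = 3 · 8 · 11 = 264.
Solve pairwise, accumulating the modulus:
  Start with x ≡ 1 (mod 3).
  Combine with x ≡ 6 (mod 8): since gcd(3, 8) = 1, we get a unique residue mod 24.
    Write x = 1 + 3·t and substitute into x ≡ 6 (mod 8): 3·t ≡ 6 − 1 = 5 (mod 8).
    The inverse of 3 mod 8 is 3 (since 3·3 = 9 = 1·8 + 1), so t ≡ 3·5 = 15 ≡ 7 (mod 8).
    Then x = 1 + 3·7 = 22, valid modulo lcm(3, 8) = 24: x ≡ 22 (mod 24).
  Combine with x ≡ 0 (mod 11): since gcd(24, 11) = 1, we get a unique residue mod 264.
    Write x = 22 + 24·t and substitute into x ≡ 0 (mod 11): 24·t ≡ 0 − 22 = -22 (mod 11).
    Reduce coefficients mod 11: 2·t ≡ 0 (mod 11).
    The inverse of 2 mod 11 is 6 (since 2·6 = 12 = 1·11 + 1), so t ≡ 6·0 = 0 ≡ 0 (mod 11).
    Then x = 22 + 24·0 = 22, valid modulo lcm(24, 11) = 264: x ≡ 22 (mod 264).
Verify: 22 mod 3 = 1 ✓, 22 mod 8 = 6 ✓, 22 mod 11 = 0 ✓.

x ≡ 22 (mod 264).


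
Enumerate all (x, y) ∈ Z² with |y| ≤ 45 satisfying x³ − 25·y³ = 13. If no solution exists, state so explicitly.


The equation is x³ - 25y³ = 13. For fixed y, x³ = 25·y³ + 13, so a solution requires the RHS to be a perfect cube.
Strategy: iterate y from -45 to 45, compute RHS = 25·y³ + 13, and check whether it is a (positive or negative) perfect cube.
Check small values of y:
  y = 0: RHS = 13 is not a perfect cube.
  y = 1: RHS = 38 is not a perfect cube.
  y = -1: RHS = -12 is not a perfect cube.
  y = 2: RHS = 213 is not a perfect cube.
  y = -2: RHS = -187 is not a perfect cube.
  y = 3: RHS = 688 is not a perfect cube.
  y = -3: RHS = -662 is not a perfect cube.
Continuing the search up to |y| = 45 finds no solutions either.
No (x, y) in the scanned range satisfies the equation.

No integer solutions with |y| ≤ 45.


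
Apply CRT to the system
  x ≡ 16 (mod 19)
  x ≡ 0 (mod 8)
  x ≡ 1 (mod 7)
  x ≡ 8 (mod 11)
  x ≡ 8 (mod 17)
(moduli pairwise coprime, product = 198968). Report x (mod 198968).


Product of moduli M = 19 · 8 · 7 · 11 · 17 = 198968.
Merge one congruence at a time:
  Start: x ≡ 16 (mod 19).
  Combine with x ≡ 0 (mod 8); new modulus lcm = 152.
    Write x = 16 + 19·t and substitute into x ≡ 0 (mod 8): 19·t ≡ 0 − 16 = -16 (mod 8).
    Reduce coefficients mod 8: 3·t ≡ 0 (mod 8).
    The inverse of 3 mod 8 is 3 (since 3·3 = 9 = 1·8 + 1), so t ≡ 3·0 = 0 ≡ 0 (mod 8).
    Then x = 16 + 19·0 = 16, valid modulo lcm(19, 8) = 152: x ≡ 16 (mod 152).
  Combine with x ≡ 1 (mod 7); new modulus lcm = 1064.
    Write x = 16 + 152·t and substitute into x ≡ 1 (mod 7): 152·t ≡ 1 − 16 = -15 (mod 7).
    Reduce coefficients mod 7: 5·t ≡ 6 (mod 7).
    The inverse of 5 mod 7 is 3 (since 5·3 = 15 = 2·7 + 1), so t ≡ 3·6 = 18 ≡ 4 (mod 7).
    Then x = 16 + 152·4 = 624, valid modulo lcm(152, 7) = 1064: x ≡ 624 (mod 1064).
  Combine with x ≡ 8 (mod 11); new modulus lcm = 11704.
    Write x = 624 + 1064·t and substitute into x ≡ 8 (mod 11): 1064·t ≡ 8 − 624 = -616 (mod 11).
    Reduce coefficients mod 11: 8·t ≡ 0 (mod 11).
    The inverse of 8 mod 11 is 7 (since 8·7 = 56 = 5·11 + 1), so t ≡ 7·0 = 0 ≡ 0 (mod 11).
    Then x = 624 + 1064·0 = 624, valid modulo lcm(1064, 11) = 11704: x ≡ 624 (mod 11704).
  Combine with x ≡ 8 (mod 17); new modulus lcm = 198968.
    Write x = 624 + 11704·t and substitute into x ≡ 8 (mod 17): 11704·t ≡ 8 − 624 = -616 (mod 17).
    Reduce coefficients mod 17: 8·t ≡ 13 (mod 17).
    The inverse of 8 mod 17 is 15 (since 8·15 = 120 = 7·17 + 1), so t ≡ 15·13 = 195 ≡ 8 (mod 17).
    Then x = 624 + 11704·8 = 94256, valid modulo lcm(11704, 17) = 198968: x ≡ 94256 (mod 198968).
Verify against each original: 94256 mod 19 = 16, 94256 mod 8 = 0, 94256 mod 7 = 1, 94256 mod 11 = 8, 94256 mod 17 = 8.

x ≡ 94256 (mod 198968).


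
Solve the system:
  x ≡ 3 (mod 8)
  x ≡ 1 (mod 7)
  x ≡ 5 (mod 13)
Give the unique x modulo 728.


Moduli 8, 7, 13 are pairwise coprime; by CRT there is a unique solution modulo M = 8 · 7 · 13 = 728.
Solve pairwise, accumulating the modulus:
  Start with x ≡ 3 (mod 8).
  Combine with x ≡ 1 (mod 7): since gcd(8, 7) = 1, we get a unique residue mod 56.
    Write x = 3 + 8·t and substitute into x ≡ 1 (mod 7): 8·t ≡ 1 − 3 = -2 (mod 7).
    Reduce coefficients mod 7: 1·t ≡ 5 (mod 7).
    So t ≡ 5 (mod 7).
    Then x = 3 + 8·5 = 43, valid modulo lcm(8, 7) = 56: x ≡ 43 (mod 56).
  Combine with x ≡ 5 (mod 13): since gcd(56, 13) = 1, we get a unique residue mod 728.
    Write x = 43 + 56·t and substitute into x ≡ 5 (mod 13): 56·t ≡ 5 − 43 = -38 (mod 13).
    Reduce coefficients mod 13: 4·t ≡ 1 (mod 13).
    The inverse of 4 mod 13 is 10 (since 4·10 = 40 = 3·13 + 1), so t ≡ 10·1 = 10 ≡ 10 (mod 13).
    Then x = 43 + 56·10 = 603, valid modulo lcm(56, 13) = 728: x ≡ 603 (mod 728).
Verify: 603 mod 8 = 3 ✓, 603 mod 7 = 1 ✓, 603 mod 13 = 5 ✓.

x ≡ 603 (mod 728).


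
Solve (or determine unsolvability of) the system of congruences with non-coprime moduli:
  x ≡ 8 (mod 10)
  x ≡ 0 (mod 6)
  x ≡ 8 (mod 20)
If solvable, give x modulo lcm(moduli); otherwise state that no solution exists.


Moduli 10, 6, 20 are not pairwise coprime, so CRT works modulo lcm(m_i) when all pairwise compatibility conditions hold.
Pairwise compatibility: gcd(m_i, m_j) must divide a_i - a_j for every pair.
Merge one congruence at a time:
  Start: x ≡ 8 (mod 10).
  Combine with x ≡ 0 (mod 6): gcd(10, 6) = 2; 0 - 8 = -8, which IS divisible by 2, so compatible.
    Write x = 8 + 10·t and substitute into x ≡ 0 (mod 6): 10·t ≡ 0 − 8 = -8 (mod 6).
    Divide the congruence (and modulus) by g = 2: 5·t ≡ -4 (mod 3).
    Reduce coefficients mod 3: 2·t ≡ 2 (mod 3).
    The inverse of 2 mod 3 is 2 (since 2·2 = 4 = 1·3 + 1), so t ≡ 2·2 = 4 ≡ 1 (mod 3).
    Then x = 8 + 10·1 = 18, valid modulo lcm(10, 6) = 30: x ≡ 18 (mod 30).
  Combine with x ≡ 8 (mod 20): gcd(30, 20) = 10; 8 - 18 = -10, which IS divisible by 10, so compatible.
    Write x = 18 + 30·t and substitute into x ≡ 8 (mod 20): 30·t ≡ 8 − 18 = -10 (mod 20).
    Divide the congruence (and modulus) by g = 10: 3·t ≡ -1 (mod 2).
    Reduce coefficients mod 2: 1·t ≡ 1 (mod 2).
    So t ≡ 1 (mod 2).
    Then x = 18 + 30·1 = 48, valid modulo lcm(30, 20) = 60: x ≡ 48 (mod 60).
Verify: 48 mod 10 = 8, 48 mod 6 = 0, 48 mod 20 = 8.

x ≡ 48 (mod 60).


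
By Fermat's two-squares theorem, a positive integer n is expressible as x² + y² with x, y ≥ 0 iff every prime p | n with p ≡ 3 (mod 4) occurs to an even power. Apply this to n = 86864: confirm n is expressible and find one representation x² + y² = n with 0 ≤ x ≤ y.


Step 1: Factor n = 86864 = 2^4 · 61 · 89.
Step 2: Check the mod-4 condition on each prime factor: 2 = 2 (special); 61 ≡ 1 (mod 4), exponent 1; 89 ≡ 1 (mod 4), exponent 1.
All primes ≡ 3 (mod 4) appear to even exponent (or don't appear), so by the two-squares theorem n IS expressible as a sum of two squares.
Step 3: Build a representation. Group n = k² · m with k = 4 and m = 61 · 89 = 5429 (a product of primes ≡ 1 (mod 4)); a representation of m scales to one of n via (k·x)² + (k·y)² = k²(x² + y²). Each prime p ≡ 1 (mod 4) is itself a sum of two squares; find a² by testing p − a² for a perfect square:
  61: 61 − 1² = 60, 61 − 2² = 57, 61 − 3² = 52, 61 − 4² = 45, 61 − 5² = 36 = 6² ⇒ 61 = 5² + 6².
  89: 89 − 1² = 88, 89 − 2² = 85, 89 − 3² = 80, 89 − 4² = 73, 89 − 5² = 64 = 8² ⇒ 89 = 5² + 8².
  Combine using the Brahmagupta–Fibonacci identity (a² + b²)(c² + d²) = (ac − bd)² + (ad + bc)² = (ac + bd)² + (ad − bc)²:
  61 · 89 = 5429: from (5² + 6²)(5² + 8²), take (5·5 − 6·8, 5·8 + 6·5) = (25 − 48, 40 + 30) = (-23, 70); dropping signs (only squares matter) gives (23, 70); check 23² + 70² = 529 + 4900 = 5429 ✓.
  Scale by k = 4: (4·23, 4·70) = (92, 280).
Step 4: Order so x ≤ y and verify: 92² + 280² = 8464 + 78400 = 86864 = n. ✓

n = 86864 = 92² + 280² (one valid representation with x ≤ y).


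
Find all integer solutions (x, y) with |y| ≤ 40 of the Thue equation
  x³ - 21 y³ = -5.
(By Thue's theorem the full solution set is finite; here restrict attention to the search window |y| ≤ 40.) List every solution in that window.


The equation is x³ - 21y³ = -5. For fixed y, x³ = 21·y³ − 5, so a solution requires the RHS to be a perfect cube.
Strategy: iterate y from -40 to 40, compute RHS = 21·y³ − 5, and check whether it is a (positive or negative) perfect cube.
Check small values of y:
  y = 0: RHS = -5 is not a perfect cube.
  y = 1: RHS = 16 is not a perfect cube.
  y = -1: RHS = -26 is not a perfect cube.
  y = 2: RHS = 163 is not a perfect cube.
  y = -2: RHS = -173 is not a perfect cube.
  y = 3: RHS = 562 is not a perfect cube.
  y = -3: RHS = -572 is not a perfect cube.
Continuing the search up to |y| = 40 finds no solutions either.
No (x, y) in the scanned range satisfies the equation.

No integer solutions with |y| ≤ 40.


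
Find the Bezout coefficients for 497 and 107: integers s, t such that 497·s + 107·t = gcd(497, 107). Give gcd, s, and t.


Euclidean algorithm on (497, 107) — divide until remainder is 0:
  497 = 4 · 107 + 69
  107 = 1 · 69 + 38
  69 = 1 · 38 + 31
  38 = 1 · 31 + 7
  31 = 4 · 7 + 3
  7 = 2 · 3 + 1
  3 = 3 · 1 + 0
gcd(497, 107) = 1.
Track Bezout coefficients alongside the remainders: start with r₀ = 497 = a·1 + b·0 (s = 1, t = 0) and r₁ = 107 = a·0 + b·1 (s = 0, t = 1); each new remainder r_{k+1} = r_{k-1} − q_k·r_k inherits s_{k+1} = s_{k-1} − q_k·s_k, t_{k+1} = t_{k-1} − q_k·t_k, so r_k = a·s_k + b·t_k at every step:
  q = 4: r = 69, s = 1 − 4·0 = 1, t = 0 − 4·1 = -4  (check: 497·1 + 107·(-4) = 69)
  q = 1: r = 38, s = 0 − 1·1 = -1, t = 1 − 1·(-4) = 5  (check: 497·(-1) + 107·5 = 38)
  q = 1: r = 31, s = 1 − 1·(-1) = 2, t = -4 − 1·5 = -9  (check: 497·2 + 107·(-9) = 31)
  q = 1: r = 7, s = -1 − 1·2 = -3, t = 5 − 1·(-9) = 14  (check: 497·(-3) + 107·14 = 7)
  q = 4: r = 3, s = 2 − 4·(-3) = 14, t = -9 − 4·14 = -65  (check: 497·14 + 107·(-65) = 3)
  q = 2: r = 1, s = -3 − 2·14 = -31, t = 14 − 2·(-65) = 144  (check: 497·(-31) + 107·144 = 1)
The row with r = 1 (the gcd) gives the Bezout coefficients s = -31, t = 144.
Result: 497 · (-31) + 107 · (144) = 1.

gcd(497, 107) = 1; s = -31, t = 144 (check: 497·(-31) + 107·144 = 1).


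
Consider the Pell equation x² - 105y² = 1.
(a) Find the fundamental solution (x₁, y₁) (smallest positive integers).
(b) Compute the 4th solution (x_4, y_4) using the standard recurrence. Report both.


Step 1: Find the fundamental solution (x₁, y₁) of x² - 105y² = 1.
  Expand √105 as a continued fraction. a₀ = ⌊√105⌋ = 10; iterate m_{k+1} = d_k·a_k − m_k, d_{k+1} = (105 − m_{k+1}²)/d_k, a_{k+1} = ⌊(a₀ + m_{k+1})/d_{k+1}⌋ (starting m₀ = 0, d₀ = 1), with convergents p_k = a_k·p_{k-1} + p_{k-2}, q_k = a_k·q_{k-1} + q_{k-2} (p₋₁ = 1, q₋₁ = 0):
  k = 0: a₀ = 10; p₀/q₀ = 10/1; p₀² − 105·q₀² = 100 − 105 = -5.
  k = 1: m = 10, d = 5, a = ⌊(10 + 10)/5⌋ = 4; p/q = (4·10 + 1)/(4·1 + 0) = 41/4; p² − 105·q² = 1681 − 1680 = 1.
  The first convergent with p² − 105·q² = 1 gives the fundamental solution (x₁, y₁) = (41, 4).
Step 2: Apply the recurrence (x_{n+1}, y_{n+1}) = (x₁x_n + 105y₁y_n, x₁y_n + y₁x_n) repeatedly.
  From (x_1, y_1) = (41, 4): x_2 = 41·41 + 105·4·4 = 3361; y_2 = 41·4 + 4·41 = 328.
  From (x_2, y_2) = (3361, 328): x_3 = 41·3361 + 105·4·328 = 275561; y_3 = 41·328 + 4·3361 = 26892.
  From (x_3, y_3) = (275561, 26892): x_4 = 41·275561 + 105·4·26892 = 22592641; y_4 = 41·26892 + 4·275561 = 2204816.
Step 3: Verify x_4² - 105·y_4² = 510427427354881 - 510427427354880 = 1 (should be 1). ✓

(x_1, y_1) = (41, 4); (x_4, y_4) = (22592641, 2204816).


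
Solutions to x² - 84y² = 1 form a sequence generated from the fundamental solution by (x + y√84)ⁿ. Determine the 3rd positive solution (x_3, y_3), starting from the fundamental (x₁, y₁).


Step 1: Find the fundamental solution (x₁, y₁) of x² - 84y² = 1.
  Expand √84 as a continued fraction. a₀ = ⌊√84⌋ = 9; iterate m_{k+1} = d_k·a_k − m_k, d_{k+1} = (84 − m_{k+1}²)/d_k, a_{k+1} = ⌊(a₀ + m_{k+1})/d_{k+1}⌋ (starting m₀ = 0, d₀ = 1), with convergents p_k = a_k·p_{k-1} + p_{k-2}, q_k = a_k·q_{k-1} + q_{k-2} (p₋₁ = 1, q₋₁ = 0):
  k = 0: a₀ = 9; p₀/q₀ = 9/1; p₀² − 84·q₀² = 81 − 84 = -3.
  k = 1: m = 9, d = 3, a = ⌊(9 + 9)/3⌋ = 6; p/q = (6·9 + 1)/(6·1 + 0) = 55/6; p² − 84·q² = 3025 − 3024 = 1.
  The first convergent with p² − 84·q² = 1 gives the fundamental solution (x₁, y₁) = (55, 6).
Step 2: Apply the recurrence (x_{n+1}, y_{n+1}) = (x₁x_n + 84y₁y_n, x₁y_n + y₁x_n) repeatedly.
  From (x_1, y_1) = (55, 6): x_2 = 55·55 + 84·6·6 = 6049; y_2 = 55·6 + 6·55 = 660.
  From (x_2, y_2) = (6049, 660): x_3 = 55·6049 + 84·6·660 = 665335; y_3 = 55·660 + 6·6049 = 72594.
Step 3: Verify x_3² - 84·y_3² = 442670662225 - 442670662224 = 1 (should be 1). ✓

(x_1, y_1) = (55, 6); (x_3, y_3) = (665335, 72594).


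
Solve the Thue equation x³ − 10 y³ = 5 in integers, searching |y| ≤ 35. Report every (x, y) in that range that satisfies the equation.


The equation is x³ - 10y³ = 5. For fixed y, x³ = 10·y³ + 5, so a solution requires the RHS to be a perfect cube.
Strategy: iterate y from -35 to 35, compute RHS = 10·y³ + 5, and check whether it is a (positive or negative) perfect cube.
Check small values of y:
  y = 0: RHS = 5 is not a perfect cube.
  y = 1: RHS = 15 is not a perfect cube.
  y = -1: RHS = -5 is not a perfect cube.
  y = 2: RHS = 85 is not a perfect cube.
  y = -2: RHS = -75 is not a perfect cube.
  y = 3: RHS = 275 is not a perfect cube.
  y = -3: RHS = -265 is not a perfect cube.
Continuing the search up to |y| = 35 finds no solutions either.
No (x, y) in the scanned range satisfies the equation.

No integer solutions with |y| ≤ 35.


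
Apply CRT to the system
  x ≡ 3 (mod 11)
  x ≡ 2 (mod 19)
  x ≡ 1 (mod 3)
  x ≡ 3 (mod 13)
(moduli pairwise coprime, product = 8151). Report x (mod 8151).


Product of moduli M = 11 · 19 · 3 · 13 = 8151.
Merge one congruence at a time:
  Start: x ≡ 3 (mod 11).
  Combine with x ≡ 2 (mod 19); new modulus lcm = 209.
    Write x = 3 + 11·t and substitute into x ≡ 2 (mod 19): 11·t ≡ 2 − 3 = -1 (mod 19).
    Reduce coefficients mod 19: 11·t ≡ 18 (mod 19).
    The inverse of 11 mod 19 is 7 (since 11·7 = 77 = 4·19 + 1), so t ≡ 7·18 = 126 ≡ 12 (mod 19).
    Then x = 3 + 11·12 = 135, valid modulo lcm(11, 19) = 209: x ≡ 135 (mod 209).
  Combine with x ≡ 1 (mod 3); new modulus lcm = 627.
    Write x = 135 + 209·t and substitute into x ≡ 1 (mod 3): 209·t ≡ 1 − 135 = -134 (mod 3).
    Reduce coefficients mod 3: 2·t ≡ 1 (mod 3).
    The inverse of 2 mod 3 is 2 (since 2·2 = 4 = 1·3 + 1), so t ≡ 2·1 = 2 ≡ 2 (mod 3).
    Then x = 135 + 209·2 = 553, valid modulo lcm(209, 3) = 627: x ≡ 553 (mod 627).
  Combine with x ≡ 3 (mod 13); new modulus lcm = 8151.
    Write x = 553 + 627·t and substitute into x ≡ 3 (mod 13): 627·t ≡ 3 − 553 = -550 (mod 13).
    Reduce coefficients mod 13: 3·t ≡ 9 (mod 13).
    The inverse of 3 mod 13 is 9 (since 3·9 = 27 = 2·13 + 1), so t ≡ 9·9 = 81 ≡ 3 (mod 13).
    Then x = 553 + 627·3 = 2434, valid modulo lcm(627, 13) = 8151: x ≡ 2434 (mod 8151).
Verify against each original: 2434 mod 11 = 3, 2434 mod 19 = 2, 2434 mod 3 = 1, 2434 mod 13 = 3.

x ≡ 2434 (mod 8151).


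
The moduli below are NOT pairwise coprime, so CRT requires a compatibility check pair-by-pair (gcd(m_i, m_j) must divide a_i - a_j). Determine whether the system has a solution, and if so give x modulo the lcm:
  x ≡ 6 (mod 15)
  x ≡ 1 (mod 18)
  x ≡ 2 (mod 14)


Moduli 15, 18, 14 are not pairwise coprime, so CRT works modulo lcm(m_i) when all pairwise compatibility conditions hold.
Pairwise compatibility: gcd(m_i, m_j) must divide a_i - a_j for every pair.
Merge one congruence at a time:
  Start: x ≡ 6 (mod 15).
  Combine with x ≡ 1 (mod 18): gcd(15, 18) = 3, and 1 - 6 = -5 is NOT divisible by 3.
    ⇒ system is inconsistent (no integer solution).

No solution (the system is inconsistent).


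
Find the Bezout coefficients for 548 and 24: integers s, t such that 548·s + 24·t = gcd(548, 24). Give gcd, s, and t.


Euclidean algorithm on (548, 24) — divide until remainder is 0:
  548 = 22 · 24 + 20
  24 = 1 · 20 + 4
  20 = 5 · 4 + 0
gcd(548, 24) = 4.
Track Bezout coefficients alongside the remainders: start with r₀ = 548 = a·1 + b·0 (s = 1, t = 0) and r₁ = 24 = a·0 + b·1 (s = 0, t = 1); each new remainder r_{k+1} = r_{k-1} − q_k·r_k inherits s_{k+1} = s_{k-1} − q_k·s_k, t_{k+1} = t_{k-1} − q_k·t_k, so r_k = a·s_k + b·t_k at every step:
  q = 22: r = 20, s = 1 − 22·0 = 1, t = 0 − 22·1 = -22  (check: 548·1 + 24·(-22) = 20)
  q = 1: r = 4, s = 0 − 1·1 = -1, t = 1 − 1·(-22) = 23  (check: 548·(-1) + 24·23 = 4)
The row with r = 4 (the gcd) gives the Bezout coefficients s = -1, t = 23.
Result: 548 · (-1) + 24 · (23) = 4.

gcd(548, 24) = 4; s = -1, t = 23 (check: 548·(-1) + 24·23 = 4).
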